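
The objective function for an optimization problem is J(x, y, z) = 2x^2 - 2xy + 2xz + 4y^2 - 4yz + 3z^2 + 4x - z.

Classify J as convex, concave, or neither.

J is quadratic, so its Hessian is the constant matrix H = [[4, -2, 2], [-2, 8, -4], [2, -4, 6]].
Leading principal minors: 4, 28, 104.
All positive ⇒ H ≻ 0 ⇒ convex.

convex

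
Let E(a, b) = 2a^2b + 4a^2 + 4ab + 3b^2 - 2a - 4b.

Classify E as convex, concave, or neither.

The term 2a^2b is cubic, so the Hessian is not constant.
∂²E/∂a² = 4b + 8, which takes both signs as b varies (negative for sufficiently negative b). A diagonal entry of the Hessian changing sign means the Hessian is neither positive- nor negative-semidefinite on all of R^2.

neither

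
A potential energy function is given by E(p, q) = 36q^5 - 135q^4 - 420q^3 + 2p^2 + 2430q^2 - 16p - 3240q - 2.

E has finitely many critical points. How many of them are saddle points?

2

E separates as a function of p plus a function of q, so ∇E=0 decouples.
∂E/∂p = 4(p - 4) = 0 at p ∈ {4}; ∂E/∂q = 180(q - 3)(q - 2)(q - 1)(q + 3) = 0 at q ∈ {-3, 1, 2, 3}.
The Hessian is diagonal: diag(E_pp, E_qq). Second derivatives: E_pp(4)=4; E_qq(-3)=-21600, E_qq(1)=1440, E_qq(2)=-900, E_qq(3)=2160.
Saddle points occur where the two diagonal entries have opposite signs: (4, -3), (4, 2). Count: 2.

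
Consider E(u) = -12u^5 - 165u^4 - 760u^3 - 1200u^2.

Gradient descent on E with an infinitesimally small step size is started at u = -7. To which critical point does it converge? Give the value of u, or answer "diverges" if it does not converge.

-5

E'(u) = -60u(u + 2)(u + 4)(u + 5), so E'(-7) = -12600.
Gradient descent moves in the -E' direction, i.e. u is increasing.
The nearest critical point in that direction is u = -5, where E'' = 900 > 0 (a local minimum). The iterate converges there.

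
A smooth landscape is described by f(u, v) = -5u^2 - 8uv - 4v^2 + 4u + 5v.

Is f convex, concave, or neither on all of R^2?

f is quadratic, so its Hessian is the constant matrix H = [[-10, -8], [-8, -8]].
det(H) = 16, tr(H) = -18.
det(H) > 0 and tr(H) < 0, so H is negative definite everywhere: concave.

concave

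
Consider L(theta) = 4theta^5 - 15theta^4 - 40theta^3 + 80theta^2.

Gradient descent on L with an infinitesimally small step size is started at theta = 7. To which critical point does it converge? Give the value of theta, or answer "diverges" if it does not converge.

L'(theta) = 20theta(theta - 4)(theta - 1)(theta + 2), so L'(7) = 22680.
Gradient descent moves in the -L' direction, i.e. theta is decreasing.
The nearest critical point in that direction is theta = 4, where L'' = 1440 > 0 (a local minimum). The iterate converges there.

4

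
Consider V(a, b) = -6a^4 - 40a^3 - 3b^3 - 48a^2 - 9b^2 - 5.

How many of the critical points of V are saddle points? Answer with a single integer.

V separates as a function of a plus a function of b, so ∇V=0 decouples.
∂V/∂a = -24a(a + 1)(a + 4) = 0 at a ∈ {-4, -1, 0}; ∂V/∂b = -9b(b + 2) = 0 at b ∈ {-2, 0}.
The Hessian is diagonal: diag(V_aa, V_bb). Second derivatives: V_aa(-4)=-288, V_aa(-1)=72, V_aa(0)=-96; V_bb(-2)=18, V_bb(0)=-18.
Saddle points occur where the two diagonal entries have opposite signs: (-4, -2), (-1, 0), (0, -2). Count: 3.

3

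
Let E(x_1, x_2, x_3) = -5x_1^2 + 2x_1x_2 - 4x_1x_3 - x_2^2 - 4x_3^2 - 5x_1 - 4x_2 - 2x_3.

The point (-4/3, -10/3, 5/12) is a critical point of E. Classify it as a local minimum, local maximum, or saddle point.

The Hessian is constant: H = [[-10, 2, -4], [2, -2, 0], [-4, 0, -8]].
Leading principal minors: Δ₁ = -10, Δ₂ = 16, Δ₃ = -96.
The minors alternate sign starting negative (−, +, −), so H is negative definite: a local maximum.

local maximum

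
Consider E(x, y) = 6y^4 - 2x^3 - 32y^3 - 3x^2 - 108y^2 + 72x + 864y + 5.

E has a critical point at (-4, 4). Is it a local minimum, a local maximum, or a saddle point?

The mixed partial ∂²E/∂x∂y is 0, so the Hessian at any point is diag(E_xx, E_yy) = diag(-6(2x + 1), 24(3y^2 - 8y - 9)).
At (-4, 4): H = diag(42, 168).
Both eigenvalues are positive, so H is positive definite: a local minimum.

local minimum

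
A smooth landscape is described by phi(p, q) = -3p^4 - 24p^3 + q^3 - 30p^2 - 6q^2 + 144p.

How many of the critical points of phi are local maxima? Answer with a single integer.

2

phi separates as a function of p plus a function of q, so ∇phi=0 decouples.
∂phi/∂p = -12(p - 1)(p + 3)(p + 4) = 0 at p ∈ {-4, -3, 1}; ∂phi/∂q = 3q(q - 4) = 0 at q ∈ {0, 4}.
The Hessian is diagonal: diag(phi_pp, phi_qq). Second derivatives: phi_pp(-4)=-60, phi_pp(-3)=48, phi_pp(1)=-240; phi_qq(0)=-12, phi_qq(4)=12.
Local maxima occur where both diagonal entries negative: (-4, 0), (1, 0). Count: 2.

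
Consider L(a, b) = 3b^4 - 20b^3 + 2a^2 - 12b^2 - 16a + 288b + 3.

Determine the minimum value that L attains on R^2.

-445

L(a,b) separates as P(a) + Q(b) + 3, so its minimum is min P + min Q + 3.
P'(a) = 4a - 16 vanishes at a ∈ {4}; Q'(b) = 12(b - 4)(b - 3)(b + 2) vanishes at b ∈ {-2, 3, 4}.
Local minima of P (where P''>0): P(4)=-32. Local minima of Q: Q(-2)=-416, Q(4)=448.
So the global minimum of L is P(4) + Q(-2) + 3 = -32 − 416 + 3 = -445, attained at (4, -2).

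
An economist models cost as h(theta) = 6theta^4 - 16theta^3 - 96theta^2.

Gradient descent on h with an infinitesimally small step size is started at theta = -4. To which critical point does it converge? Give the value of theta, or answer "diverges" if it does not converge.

-2

h'(theta) = 24theta(theta - 4)(theta + 2), so h'(-4) = -1536.
Gradient descent moves in the -h' direction, i.e. theta is increasing.
The nearest critical point in that direction is theta = -2, where h'' = 288 > 0 (a local minimum). The iterate converges there.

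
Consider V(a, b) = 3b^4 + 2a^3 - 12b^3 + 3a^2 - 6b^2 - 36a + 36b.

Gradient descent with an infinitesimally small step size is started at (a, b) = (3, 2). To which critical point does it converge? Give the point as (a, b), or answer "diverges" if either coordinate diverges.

V is separable, so gradient descent decouples: a follows -∂V/∂a, b follows -∂V/∂b.
∂V/∂a = 6(a - 2)(a + 3); at a=3 this is 36, so a decreases.
∂V/∂b = 12(b - 3)(b - 1)(b + 1); at b=2 this is -36, so b increases.
a converges to its nearest critical value 2 (a local min of the a-part); b converges to 3. The iterate converges to (2, 3).

(2, 3)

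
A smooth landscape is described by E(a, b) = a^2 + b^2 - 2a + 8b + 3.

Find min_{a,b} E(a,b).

E(a,b) separates as P(a) + Q(b) + 3, so its minimum is min P + min Q + 3.
P'(a) = 2a - 2 vanishes at a ∈ {1}; Q'(b) = 2b + 8 vanishes at b ∈ {-4}.
Local minima of P (where P''>0): P(1)=-1. Local minima of Q: Q(-4)=-16.
So the global minimum of E is P(1) + Q(-4) + 3 = -1 − 16 + 3 = -14, attained at (1, -4).

-14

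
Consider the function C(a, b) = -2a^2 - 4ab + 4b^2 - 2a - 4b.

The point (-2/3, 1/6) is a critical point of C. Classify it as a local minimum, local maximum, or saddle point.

saddle point

The Hessian of C is constant: H = [[-4, -4], [-4, 8]].
det(H) = (-4)·8 − (-4)² = -48.
Since det(H) < 0, H is indefinite and the critical point is a saddle point.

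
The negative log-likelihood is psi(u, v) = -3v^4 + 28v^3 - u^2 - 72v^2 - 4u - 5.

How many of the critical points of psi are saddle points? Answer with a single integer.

psi separates as a function of u plus a function of v, so ∇psi=0 decouples.
∂psi/∂u = -2(u + 2) = 0 at u ∈ {-2}; ∂psi/∂v = -12v(v - 4)(v - 3) = 0 at v ∈ {0, 3, 4}.
The Hessian is diagonal: diag(psi_uu, psi_vv). Second derivatives: psi_uu(-2)=-2; psi_vv(0)=-144, psi_vv(3)=36, psi_vv(4)=-48.
Saddle points occur where the two diagonal entries have opposite signs: (-2, 3). Count: 1.

1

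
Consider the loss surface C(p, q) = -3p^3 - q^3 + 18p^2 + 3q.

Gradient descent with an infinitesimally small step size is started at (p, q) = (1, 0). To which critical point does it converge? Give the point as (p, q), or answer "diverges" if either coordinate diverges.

(0, -1)

C is separable, so gradient descent decouples: p follows -∂C/∂p, q follows -∂C/∂q.
∂C/∂p = -9p(p - 4); at p=1 this is 27, so p decreases.
∂C/∂q = -3(q - 1)(q + 1); at q=0 this is 3, so q decreases.
p converges to its nearest critical value 0 (a local min of the p-part); q converges to -1. The iterate converges to (0, -1).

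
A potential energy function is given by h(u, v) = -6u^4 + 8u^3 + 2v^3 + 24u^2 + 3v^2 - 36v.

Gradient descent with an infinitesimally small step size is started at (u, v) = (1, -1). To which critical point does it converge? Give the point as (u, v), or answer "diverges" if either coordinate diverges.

(0, 2)

h is separable, so gradient descent decouples: u follows -∂h/∂u, v follows -∂h/∂v.
∂h/∂u = -24u(u - 2)(u + 1); at u=1 this is 48, so u decreases.
∂h/∂v = 6(v - 2)(v + 3); at v=-1 this is -36, so v increases.
u converges to its nearest critical value 0 (a local min of the u-part); v converges to 2. The iterate converges to (0, 2).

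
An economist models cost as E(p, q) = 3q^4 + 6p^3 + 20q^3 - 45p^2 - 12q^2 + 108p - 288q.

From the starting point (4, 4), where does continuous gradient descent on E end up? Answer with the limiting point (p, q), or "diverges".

(3, 2)

E is separable, so gradient descent decouples: p follows -∂E/∂p, q follows -∂E/∂q.
∂E/∂p = 18(p - 3)(p - 2); at p=4 this is 36, so p decreases.
∂E/∂q = 12(q - 2)(q + 3)(q + 4); at q=4 this is 1344, so q decreases.
p converges to its nearest critical value 3 (a local min of the p-part); q converges to 2. The iterate converges to (3, 2).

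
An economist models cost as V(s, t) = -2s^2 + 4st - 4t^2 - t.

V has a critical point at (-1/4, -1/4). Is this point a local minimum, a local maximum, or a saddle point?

local maximum

The Hessian of V is constant: H = [[-4, 4], [4, -8]].
det(H) = (-4)·(-8) − 4² = 16.
det(H) > 0 and tr(H) = -12 < 0, so H is negative definite and the point is a local maximum.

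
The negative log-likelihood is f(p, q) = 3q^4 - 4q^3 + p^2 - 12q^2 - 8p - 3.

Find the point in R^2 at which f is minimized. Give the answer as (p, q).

f(p,q) separates as A(p) + B(q) − 3, so its minimum is min A + min B − 3.
A'(p) = 2p - 8 vanishes at p ∈ {4}; B'(q) = 12q(q - 2)(q + 1) vanishes at q ∈ {-1, 0, 2}.
Local minima of A (where A''>0): A(4)=-16. Local minima of B: B(-1)=-5, B(2)=-32.
So the global minimum of f is A(4) + B(2) − 3 = -16 − 32 − 3 = -51, attained at (4, 2).

(4, 2)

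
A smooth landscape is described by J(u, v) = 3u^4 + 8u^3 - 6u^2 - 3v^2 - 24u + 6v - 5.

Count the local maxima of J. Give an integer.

J separates as a function of u plus a function of v, so ∇J=0 decouples.
∂J/∂u = 12(u - 1)(u + 1)(u + 2) = 0 at u ∈ {-2, -1, 1}; ∂J/∂v = -6(v - 1) = 0 at v ∈ {1}.
The Hessian is diagonal: diag(J_uu, J_vv). Second derivatives: J_uu(-2)=36, J_uu(-1)=-24, J_uu(1)=72; J_vv(1)=-6.
Local maxima occur where both diagonal entries negative: (-1, 1). Count: 1.

1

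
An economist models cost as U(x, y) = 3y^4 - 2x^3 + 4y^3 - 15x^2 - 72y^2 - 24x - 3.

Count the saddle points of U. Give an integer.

U separates as a function of x plus a function of y, so ∇U=0 decouples.
∂U/∂x = -6(x + 1)(x + 4) = 0 at x ∈ {-4, -1}; ∂U/∂y = 12y(y - 3)(y + 4) = 0 at y ∈ {-4, 0, 3}.
The Hessian is diagonal: diag(U_xx, U_yy). Second derivatives: U_xx(-4)=18, U_xx(-1)=-18; U_yy(-4)=336, U_yy(0)=-144, U_yy(3)=252.
Saddle points occur where the two diagonal entries have opposite signs: (-4, 0), (-1, -4), (-1, 3). Count: 3.

3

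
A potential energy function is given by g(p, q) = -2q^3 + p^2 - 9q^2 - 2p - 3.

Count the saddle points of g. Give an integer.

g separates as a function of p plus a function of q, so ∇g=0 decouples.
∂g/∂p = 2(p - 1) = 0 at p ∈ {1}; ∂g/∂q = -6q(q + 3) = 0 at q ∈ {-3, 0}.
The Hessian is diagonal: diag(g_pp, g_qq). Second derivatives: g_pp(1)=2; g_qq(-3)=18, g_qq(0)=-18.
Saddle points occur where the two diagonal entries have opposite signs: (1, 0). Count: 1.

1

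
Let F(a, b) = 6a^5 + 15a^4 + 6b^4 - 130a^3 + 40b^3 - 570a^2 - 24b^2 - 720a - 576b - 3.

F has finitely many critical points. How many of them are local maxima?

F separates as a function of a plus a function of b, so ∇F=0 decouples.
∂F/∂a = 30(a - 4)(a + 1)(a + 2)(a + 3) = 0 at a ∈ {-3, -2, -1, 4}; ∂F/∂b = 24(b - 2)(b + 3)(b + 4) = 0 at b ∈ {-4, -3, 2}.
The Hessian is diagonal: diag(F_aa, F_bb). Second derivatives: F_aa(-3)=-420, F_aa(-2)=180, F_aa(-1)=-300, F_aa(4)=6300; F_bb(-4)=144, F_bb(-3)=-120, F_bb(2)=720.
Local maxima occur where both diagonal entries negative: (-3, -3), (-1, -3). Count: 2.

2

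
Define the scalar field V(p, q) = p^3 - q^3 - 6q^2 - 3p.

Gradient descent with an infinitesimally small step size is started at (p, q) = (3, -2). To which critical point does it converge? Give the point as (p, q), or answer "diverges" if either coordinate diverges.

(1, -4)

V is separable, so gradient descent decouples: p follows -∂V/∂p, q follows -∂V/∂q.
∂V/∂p = 3(p - 1)(p + 1); at p=3 this is 24, so p decreases.
∂V/∂q = -3q(q + 4); at q=-2 this is 12, so q decreases.
p converges to its nearest critical value 1 (a local min of the p-part); q converges to -4. The iterate converges to (1, -4).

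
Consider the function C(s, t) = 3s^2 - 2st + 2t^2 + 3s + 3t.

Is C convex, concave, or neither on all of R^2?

convex

C is quadratic, so its Hessian is the constant matrix H = [[6, -2], [-2, 4]].
det(H) = 20, tr(H) = 10.
det(H) > 0 and tr(H) > 0, so H is positive definite everywhere: convex.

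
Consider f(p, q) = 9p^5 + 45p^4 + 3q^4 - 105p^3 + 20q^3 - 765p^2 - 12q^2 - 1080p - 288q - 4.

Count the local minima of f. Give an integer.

4

f separates as a function of p plus a function of q, so ∇f=0 decouples.
∂f/∂p = 45(p - 3)(p + 1)(p + 2)(p + 4) = 0 at p ∈ {-4, -2, -1, 3}; ∂f/∂q = 12(q - 2)(q + 3)(q + 4) = 0 at q ∈ {-4, -3, 2}.
The Hessian is diagonal: diag(f_pp, f_qq). Second derivatives: f_pp(-4)=-1890, f_pp(-2)=450, f_pp(-1)=-540, f_pp(3)=6300; f_qq(-4)=72, f_qq(-3)=-60, f_qq(2)=360.
Local minima occur where both diagonal entries positive: (-2, -4), (-2, 2), (3, -4), (3, 2). Count: 4.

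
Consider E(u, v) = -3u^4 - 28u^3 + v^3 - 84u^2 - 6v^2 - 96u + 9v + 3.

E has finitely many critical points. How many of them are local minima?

E separates as a function of u plus a function of v, so ∇E=0 decouples.
∂E/∂u = -12(u + 1)(u + 2)(u + 4) = 0 at u ∈ {-4, -2, -1}; ∂E/∂v = 3(v - 3)(v - 1) = 0 at v ∈ {1, 3}.
The Hessian is diagonal: diag(E_uu, E_vv). Second derivatives: E_uu(-4)=-72, E_uu(-2)=24, E_uu(-1)=-36; E_vv(1)=-6, E_vv(3)=6.
Local minima occur where both diagonal entries positive: (-2, 3). Count: 1.

1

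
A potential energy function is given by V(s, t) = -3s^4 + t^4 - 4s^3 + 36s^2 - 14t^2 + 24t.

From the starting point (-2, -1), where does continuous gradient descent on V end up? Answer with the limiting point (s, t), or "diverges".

(0, -3)

V is separable, so gradient descent decouples: s follows -∂V/∂s, t follows -∂V/∂t.
∂V/∂s = -12s(s - 2)(s + 3); at s=-2 this is -96, so s increases.
∂V/∂t = 4(t - 2)(t - 1)(t + 3); at t=-1 this is 48, so t decreases.
s converges to its nearest critical value 0 (a local min of the s-part); t converges to -3. The iterate converges to (0, -3).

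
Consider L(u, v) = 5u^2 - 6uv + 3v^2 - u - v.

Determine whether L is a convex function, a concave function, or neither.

convex

L is quadratic, so its Hessian is the constant matrix H = [[10, -6], [-6, 6]].
det(H) = 24, tr(H) = 16.
det(H) > 0 and tr(H) > 0, so H is positive definite everywhere: convex.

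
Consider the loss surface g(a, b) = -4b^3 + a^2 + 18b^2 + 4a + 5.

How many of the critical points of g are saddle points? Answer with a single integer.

g separates as a function of a plus a function of b, so ∇g=0 decouples.
∂g/∂a = 2(a + 2) = 0 at a ∈ {-2}; ∂g/∂b = -12b(b - 3) = 0 at b ∈ {0, 3}.
The Hessian is diagonal: diag(g_aa, g_bb). Second derivatives: g_aa(-2)=2; g_bb(0)=36, g_bb(3)=-36.
Saddle points occur where the two diagonal entries have opposite signs: (-2, 3). Count: 1.

1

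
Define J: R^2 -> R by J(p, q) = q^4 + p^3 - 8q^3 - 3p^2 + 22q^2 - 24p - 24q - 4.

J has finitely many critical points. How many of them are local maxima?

1

J separates as a function of p plus a function of q, so ∇J=0 decouples.
∂J/∂p = 3(p - 4)(p + 2) = 0 at p ∈ {-2, 4}; ∂J/∂q = 4(q - 3)(q - 2)(q - 1) = 0 at q ∈ {1, 2, 3}.
The Hessian is diagonal: diag(J_pp, J_qq). Second derivatives: J_pp(-2)=-18, J_pp(4)=18; J_qq(1)=8, J_qq(2)=-4, J_qq(3)=8.
Local maxima occur where both diagonal entries negative: (-2, 2). Count: 1.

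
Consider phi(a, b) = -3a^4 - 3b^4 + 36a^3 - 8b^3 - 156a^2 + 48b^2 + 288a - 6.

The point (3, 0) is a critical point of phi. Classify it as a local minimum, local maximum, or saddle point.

local minimum

The mixed partial ∂²phi/∂a∂b is 0, so the Hessian at any point is diag(phi_aa, phi_bb) = diag(12(-3a^2 + 18a - 26), 12(-3b^2 - 4b + 8)).
At (3, 0): H = diag(12, 96).
Both eigenvalues are positive, so H is positive definite: a local minimum.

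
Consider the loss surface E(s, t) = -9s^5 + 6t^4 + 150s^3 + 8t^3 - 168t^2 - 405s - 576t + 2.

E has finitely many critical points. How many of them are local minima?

4

E separates as a function of s plus a function of t, so ∇E=0 decouples.
∂E/∂s = -45(s - 3)(s - 1)(s + 1)(s + 3) = 0 at s ∈ {-3, -1, 1, 3}; ∂E/∂t = 24(t - 4)(t + 2)(t + 3) = 0 at t ∈ {-3, -2, 4}.
The Hessian is diagonal: diag(E_ss, E_tt). Second derivatives: E_ss(-3)=2160, E_ss(-1)=-720, E_ss(1)=720, E_ss(3)=-2160; E_tt(-3)=168, E_tt(-2)=-144, E_tt(4)=1008.
Local minima occur where both diagonal entries positive: (-3, -3), (-3, 4), (1, -3), (1, 4). Count: 4.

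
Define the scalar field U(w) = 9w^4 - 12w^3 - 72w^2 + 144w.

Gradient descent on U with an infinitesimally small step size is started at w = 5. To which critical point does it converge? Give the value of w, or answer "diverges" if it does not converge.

2

U'(w) = 36(w - 2)(w - 1)(w + 2), so U'(5) = 3024.
Gradient descent moves in the -U' direction, i.e. w is decreasing.
The nearest critical point in that direction is w = 2, where U'' = 144 > 0 (a local minimum). The iterate converges there.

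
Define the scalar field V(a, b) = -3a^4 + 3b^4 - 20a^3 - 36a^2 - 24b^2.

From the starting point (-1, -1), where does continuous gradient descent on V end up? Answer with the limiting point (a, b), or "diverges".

(-2, -2)

V is separable, so gradient descent decouples: a follows -∂V/∂a, b follows -∂V/∂b.
∂V/∂a = -12a(a + 2)(a + 3); at a=-1 this is 24, so a decreases.
∂V/∂b = 12b(b - 2)(b + 2); at b=-1 this is 36, so b decreases.
a converges to its nearest critical value -2 (a local min of the a-part); b converges to -2. The iterate converges to (-2, -2).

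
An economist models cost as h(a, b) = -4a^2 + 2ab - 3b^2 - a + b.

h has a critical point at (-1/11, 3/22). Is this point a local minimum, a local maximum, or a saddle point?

local maximum

The Hessian of h is constant: H = [[-8, 2], [2, -6]].
det(H) = (-8)·(-6) − 2² = 44.
det(H) > 0 and tr(H) = -14 < 0, so H is negative definite and the point is a local maximum.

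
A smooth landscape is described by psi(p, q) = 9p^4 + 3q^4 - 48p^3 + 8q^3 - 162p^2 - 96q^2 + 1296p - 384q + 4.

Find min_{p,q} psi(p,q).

-5109

psi(p,q) separates as A(p) + B(q) + 4, so its minimum is min A + min B + 4.
A'(p) = 36(p - 4)(p - 3)(p + 3) vanishes at p ∈ {-3, 3, 4}; B'(q) = 12(q - 4)(q + 2)(q + 4) vanishes at q ∈ {-4, -2, 4}.
Local minima of A (where A''>0): A(-3)=-3321, A(4)=1824. Local minima of B: B(-4)=256, B(4)=-1792.
So the global minimum of psi is A(-3) + B(4) + 4 = -3321 − 1792 + 4 = -5109, attained at (-3, 4).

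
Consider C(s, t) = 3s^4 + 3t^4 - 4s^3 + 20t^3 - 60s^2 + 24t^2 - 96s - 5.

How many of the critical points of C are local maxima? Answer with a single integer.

C separates as a function of s plus a function of t, so ∇C=0 decouples.
∂C/∂s = 12(s - 4)(s + 1)(s + 2) = 0 at s ∈ {-2, -1, 4}; ∂C/∂t = 12t(t + 1)(t + 4) = 0 at t ∈ {-4, -1, 0}.
The Hessian is diagonal: diag(C_ss, C_tt). Second derivatives: C_ss(-2)=72, C_ss(-1)=-60, C_ss(4)=360; C_tt(-4)=144, C_tt(-1)=-36, C_tt(0)=48.
Local maxima occur where both diagonal entries negative: (-1, -1). Count: 1.

1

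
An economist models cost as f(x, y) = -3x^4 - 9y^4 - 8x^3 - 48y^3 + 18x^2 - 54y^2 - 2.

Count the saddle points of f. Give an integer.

f separates as a function of x plus a function of y, so ∇f=0 decouples.
∂f/∂x = -12x(x - 1)(x + 3) = 0 at x ∈ {-3, 0, 1}; ∂f/∂y = -36y(y + 1)(y + 3) = 0 at y ∈ {-3, -1, 0}.
The Hessian is diagonal: diag(f_xx, f_yy). Second derivatives: f_xx(-3)=-144, f_xx(0)=36, f_xx(1)=-48; f_yy(-3)=-216, f_yy(-1)=72, f_yy(0)=-108.
Saddle points occur where the two diagonal entries have opposite signs: (-3, -1), (0, -3), (0, 0), (1, -1). Count: 4.

4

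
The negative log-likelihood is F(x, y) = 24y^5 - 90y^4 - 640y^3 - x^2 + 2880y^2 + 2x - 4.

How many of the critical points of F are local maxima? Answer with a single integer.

2

F separates as a function of x plus a function of y, so ∇F=0 decouples.
∂F/∂x = -2(x - 1) = 0 at x ∈ {1}; ∂F/∂y = 120y(y - 4)(y - 3)(y + 4) = 0 at y ∈ {-4, 0, 3, 4}.
The Hessian is diagonal: diag(F_xx, F_yy). Second derivatives: F_xx(1)=-2; F_yy(-4)=-26880, F_yy(0)=5760, F_yy(3)=-2520, F_yy(4)=3840.
Local maxima occur where both diagonal entries negative: (1, -4), (1, 3). Count: 2.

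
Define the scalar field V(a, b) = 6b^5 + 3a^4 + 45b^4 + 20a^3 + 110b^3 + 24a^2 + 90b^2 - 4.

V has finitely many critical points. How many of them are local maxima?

V separates as a function of a plus a function of b, so ∇V=0 decouples.
∂V/∂a = 12a(a + 1)(a + 4) = 0 at a ∈ {-4, -1, 0}; ∂V/∂b = 30b(b + 1)(b + 2)(b + 3) = 0 at b ∈ {-3, -2, -1, 0}.
The Hessian is diagonal: diag(V_aa, V_bb). Second derivatives: V_aa(-4)=144, V_aa(-1)=-36, V_aa(0)=48; V_bb(-3)=-180, V_bb(-2)=60, V_bb(-1)=-60, V_bb(0)=180.
Local maxima occur where both diagonal entries negative: (-1, -3), (-1, -1). Count: 2.

2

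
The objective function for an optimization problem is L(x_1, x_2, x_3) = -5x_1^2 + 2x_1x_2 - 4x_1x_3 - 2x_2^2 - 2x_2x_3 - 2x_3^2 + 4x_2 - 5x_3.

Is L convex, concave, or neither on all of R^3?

concave

L is quadratic, so its Hessian is the constant matrix H = [[-10, 2, -4], [2, -4, -2], [-4, -2, -4]].
Leading principal minors: -10, 36, -8.
Signs alternate −, +, − ⇒ H ≺ 0 ⇒ concave.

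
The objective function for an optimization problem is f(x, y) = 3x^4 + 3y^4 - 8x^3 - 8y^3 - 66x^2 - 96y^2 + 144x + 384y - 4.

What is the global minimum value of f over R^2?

-2363

f(x,y) separates as P(x) + Q(y) − 4, so its minimum is min P + min Q − 4.
P'(x) = 12(x - 4)(x - 1)(x + 3) vanishes at x ∈ {-3, 1, 4}; Q'(y) = 12(y - 4)(y - 2)(y + 4) vanishes at y ∈ {-4, 2, 4}.
Local minima of P (where P''>0): P(-3)=-567, P(4)=-224. Local minima of Q: Q(-4)=-1792, Q(4)=256.
So the global minimum of f is P(-3) + Q(-4) − 4 = -567 − 1792 − 4 = -2363, attained at (-3, -4).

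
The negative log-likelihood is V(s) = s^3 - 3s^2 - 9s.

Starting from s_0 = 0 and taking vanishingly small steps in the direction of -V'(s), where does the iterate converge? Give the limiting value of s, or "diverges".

V'(s) = 3(s - 3)(s + 1), so V'(0) = -9.
Gradient descent moves in the -V' direction, i.e. s is increasing.
The nearest critical point in that direction is s = 3, where V'' = 12 > 0 (a local minimum). The iterate converges there.

3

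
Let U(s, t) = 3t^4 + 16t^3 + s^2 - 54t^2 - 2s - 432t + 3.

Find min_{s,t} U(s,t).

U(s,t) separates as P(s) + Q(t) + 3, so its minimum is min P + min Q + 3.
P'(s) = 2s - 2 vanishes at s ∈ {1}; Q'(t) = 12(t - 3)(t + 3)(t + 4) vanishes at t ∈ {-4, -3, 3}.
Local minima of P (where P''>0): P(1)=-1. Local minima of Q: Q(-4)=608, Q(3)=-1107.
So the global minimum of U is P(1) + Q(3) + 3 = -1 − 1107 + 3 = -1105, attained at (1, 3).

-1105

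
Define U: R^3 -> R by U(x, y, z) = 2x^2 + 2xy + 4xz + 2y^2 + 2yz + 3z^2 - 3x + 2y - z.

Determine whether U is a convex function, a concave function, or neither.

convex

U is quadratic, so its Hessian is the constant matrix H = [[4, 2, 4], [2, 4, 2], [4, 2, 6]].
Leading principal minors: 4, 12, 24.
All positive ⇒ H ≻ 0 ⇒ convex.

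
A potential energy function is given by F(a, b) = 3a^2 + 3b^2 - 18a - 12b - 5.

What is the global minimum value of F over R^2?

F(a,b) separates as P(a) + Q(b) − 5, so its minimum is min P + min Q − 5.
P'(a) = 6a - 18 vanishes at a ∈ {3}; Q'(b) = 6b - 12 vanishes at b ∈ {2}.
Local minima of P (where P''>0): P(3)=-27. Local minima of Q: Q(2)=-12.
So the global minimum of F is P(3) + Q(2) − 5 = -27 − 12 − 5 = -44, attained at (3, 2).

-44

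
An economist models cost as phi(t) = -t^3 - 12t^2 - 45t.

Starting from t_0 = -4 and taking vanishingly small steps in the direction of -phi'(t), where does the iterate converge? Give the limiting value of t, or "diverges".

-5

phi'(t) = -3(t + 3)(t + 5), so phi'(-4) = 3.
Gradient descent moves in the -phi' direction, i.e. t is decreasing.
The nearest critical point in that direction is t = -5, where phi'' = 6 > 0 (a local minimum). The iterate converges there.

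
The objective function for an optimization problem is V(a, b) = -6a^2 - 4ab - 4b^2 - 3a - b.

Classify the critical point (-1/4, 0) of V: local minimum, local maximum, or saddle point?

The Hessian of V is constant: H = [[-12, -4], [-4, -8]].
det(H) = (-12)·(-8) − (-4)² = 80.
det(H) > 0 and tr(H) = -20 < 0, so H is negative definite and the point is a local maximum.

local maximum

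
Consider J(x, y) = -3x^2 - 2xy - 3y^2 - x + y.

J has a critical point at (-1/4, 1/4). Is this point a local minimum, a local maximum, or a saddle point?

local maximum

The Hessian of J is constant: H = [[-6, -2], [-2, -6]].
det(H) = (-6)·(-6) − (-2)² = 32.
det(H) > 0 and tr(H) = -12 < 0, so H is negative definite and the point is a local maximum.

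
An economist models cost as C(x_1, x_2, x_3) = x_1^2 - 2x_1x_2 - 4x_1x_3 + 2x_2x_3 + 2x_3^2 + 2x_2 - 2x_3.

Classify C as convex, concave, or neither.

neither

C is quadratic, so its Hessian is the constant matrix H = [[2, -2, -4], [-2, 0, 2], [-4, 2, 4]].
Leading principal minors: 2, -4, 8.
Neither pattern holds ⇒ H is indefinite ⇒ neither convex nor concave.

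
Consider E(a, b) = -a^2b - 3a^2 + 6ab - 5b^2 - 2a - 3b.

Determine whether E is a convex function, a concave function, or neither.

neither

The term -a^2b is cubic, so the Hessian is not constant.
∂²E/∂a² = -2b - 6, which takes both signs as b varies (negative for sufficiently large b). A diagonal entry of the Hessian changing sign means the Hessian is neither positive- nor negative-semidefinite on all of R^2.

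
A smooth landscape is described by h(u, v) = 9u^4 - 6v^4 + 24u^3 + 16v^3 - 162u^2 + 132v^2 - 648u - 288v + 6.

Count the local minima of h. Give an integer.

h separates as a function of u plus a function of v, so ∇h=0 decouples.
∂h/∂u = 36(u - 3)(u + 2)(u + 3) = 0 at u ∈ {-3, -2, 3}; ∂h/∂v = -24(v - 4)(v - 1)(v + 3) = 0 at v ∈ {-3, 1, 4}.
The Hessian is diagonal: diag(h_uu, h_vv). Second derivatives: h_uu(-3)=216, h_uu(-2)=-180, h_uu(3)=1080; h_vv(-3)=-672, h_vv(1)=288, h_vv(4)=-504.
Local minima occur where both diagonal entries positive: (-3, 1), (3, 1). Count: 2.

2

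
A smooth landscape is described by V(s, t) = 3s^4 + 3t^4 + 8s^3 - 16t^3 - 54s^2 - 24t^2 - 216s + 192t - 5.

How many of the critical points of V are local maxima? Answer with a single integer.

1

V separates as a function of s plus a function of t, so ∇V=0 decouples.
∂V/∂s = 12(s - 3)(s + 2)(s + 3) = 0 at s ∈ {-3, -2, 3}; ∂V/∂t = 12(t - 4)(t - 2)(t + 2) = 0 at t ∈ {-2, 2, 4}.
The Hessian is diagonal: diag(V_ss, V_tt). Second derivatives: V_ss(-3)=72, V_ss(-2)=-60, V_ss(3)=360; V_tt(-2)=288, V_tt(2)=-96, V_tt(4)=144.
Local maxima occur where both diagonal entries negative: (-2, 2). Count: 1.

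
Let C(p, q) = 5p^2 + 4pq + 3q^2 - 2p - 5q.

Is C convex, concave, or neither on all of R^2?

C is quadratic, so its Hessian is the constant matrix H = [[10, 4], [4, 6]].
det(H) = 44, tr(H) = 16.
det(H) > 0 and tr(H) > 0, so H is positive definite everywhere: convex.

convex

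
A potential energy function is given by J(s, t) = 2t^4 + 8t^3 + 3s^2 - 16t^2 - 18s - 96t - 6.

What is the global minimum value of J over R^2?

J(s,t) separates as P(s) + Q(t) − 6, so its minimum is min P + min Q − 6.
P'(s) = 6s - 18 vanishes at s ∈ {3}; Q'(t) = 8(t - 2)(t + 2)(t + 3) vanishes at t ∈ {-3, -2, 2}.
Local minima of P (where P''>0): P(3)=-27. Local minima of Q: Q(-3)=90, Q(2)=-160.
So the global minimum of J is P(3) + Q(2) − 6 = -27 − 160 − 6 = -193, attained at (3, 2).

-193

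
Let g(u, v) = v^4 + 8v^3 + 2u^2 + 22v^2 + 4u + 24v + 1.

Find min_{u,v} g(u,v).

g(u,v) separates as P(u) + Q(v) + 1, so its minimum is min P + min Q + 1.
P'(u) = 4u + 4 vanishes at u ∈ {-1}; Q'(v) = 4(v + 1)(v + 2)(v + 3) vanishes at v ∈ {-3, -2, -1}.
Local minima of P (where P''>0): P(-1)=-2. Local minima of Q: Q(-3)=-9, Q(-1)=-9.
So the global minimum of g is P(-1) + Q(-3) + 1 = -2 − 9 + 1 = -10, attained at (-1, -3).

-10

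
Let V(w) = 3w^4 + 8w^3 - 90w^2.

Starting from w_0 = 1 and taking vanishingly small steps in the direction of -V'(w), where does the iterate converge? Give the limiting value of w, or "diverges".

3

V'(w) = 12w(w - 3)(w + 5), so V'(1) = -144.
Gradient descent moves in the -V' direction, i.e. w is increasing.
The nearest critical point in that direction is w = 3, where V'' = 288 > 0 (a local minimum). The iterate converges there.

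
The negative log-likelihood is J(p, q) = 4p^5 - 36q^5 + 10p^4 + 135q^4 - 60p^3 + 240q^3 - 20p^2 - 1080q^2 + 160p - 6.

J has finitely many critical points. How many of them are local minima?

J separates as a function of p plus a function of q, so ∇J=0 decouples.
∂J/∂p = 20(p - 2)(p - 1)(p + 1)(p + 4) = 0 at p ∈ {-4, -1, 1, 2}; ∂J/∂q = -180q(q - 3)(q - 2)(q + 2) = 0 at q ∈ {-2, 0, 2, 3}.
The Hessian is diagonal: diag(J_pp, J_qq). Second derivatives: J_pp(-4)=-1800, J_pp(-1)=360, J_pp(1)=-200, J_pp(2)=360; J_qq(-2)=7200, J_qq(0)=-2160, J_qq(2)=1440, J_qq(3)=-2700.
Local minima occur where both diagonal entries positive: (-1, -2), (-1, 2), (2, -2), (2, 2). Count: 4.

4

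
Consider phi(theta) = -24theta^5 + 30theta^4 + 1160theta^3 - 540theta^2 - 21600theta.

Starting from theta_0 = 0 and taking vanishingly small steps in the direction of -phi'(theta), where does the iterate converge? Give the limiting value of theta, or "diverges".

3

phi'(theta) = -120(theta - 5)(theta - 3)(theta + 3)(theta + 4), so phi'(0) = -21600.
Gradient descent moves in the -phi' direction, i.e. theta is increasing.
The nearest critical point in that direction is theta = 3, where phi'' = 10080 > 0 (a local minimum). The iterate converges there.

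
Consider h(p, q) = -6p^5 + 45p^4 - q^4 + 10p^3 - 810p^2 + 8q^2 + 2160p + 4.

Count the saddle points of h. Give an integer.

h separates as a function of p plus a function of q, so ∇h=0 decouples.
∂h/∂p = -30(p - 4)(p - 3)(p - 2)(p + 3) = 0 at p ∈ {-3, 2, 3, 4}; ∂h/∂q = -4q(q - 2)(q + 2) = 0 at q ∈ {-2, 0, 2}.
The Hessian is diagonal: diag(h_pp, h_qq). Second derivatives: h_pp(-3)=6300, h_pp(2)=-300, h_pp(3)=180, h_pp(4)=-420; h_qq(-2)=-32, h_qq(0)=16, h_qq(2)=-32.
Saddle points occur where the two diagonal entries have opposite signs: (-3, -2), (-3, 2), (2, 0), (3, -2), (3, 2), (4, 0). Count: 6.

6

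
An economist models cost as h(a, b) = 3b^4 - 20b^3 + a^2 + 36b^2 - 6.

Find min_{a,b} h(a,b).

h(a,b) separates as P(a) + Q(b) − 6, so its minimum is min P + min Q − 6.
P'(a) = 2a vanishes at a ∈ {0}; Q'(b) = 12b(b - 3)(b - 2) vanishes at b ∈ {0, 2, 3}.
Local minima of P (where P''>0): P(0)=0. Local minima of Q: Q(0)=0, Q(3)=27.
So the global minimum of h is P(0) + Q(0) − 6 = 0 + 0 − 6 = -6, attained at (0, 0).

-6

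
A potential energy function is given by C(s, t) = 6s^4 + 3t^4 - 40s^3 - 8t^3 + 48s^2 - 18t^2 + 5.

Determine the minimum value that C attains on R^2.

C(s,t) separates as P(s) + Q(t) + 5, so its minimum is min P + min Q + 5.
P'(s) = 24s(s - 4)(s - 1) vanishes at s ∈ {0, 1, 4}; Q'(t) = 12t(t - 3)(t + 1) vanishes at t ∈ {-1, 0, 3}.
Local minima of P (where P''>0): P(0)=0, P(4)=-256. Local minima of Q: Q(-1)=-7, Q(3)=-135.
So the global minimum of C is P(4) + Q(3) + 5 = -256 − 135 + 5 = -386, attained at (4, 3).

-386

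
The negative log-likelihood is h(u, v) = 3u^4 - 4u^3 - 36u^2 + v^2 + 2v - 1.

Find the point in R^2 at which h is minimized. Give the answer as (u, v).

h(u,v) separates as P(u) + Q(v) − 1, so its minimum is min P + min Q − 1.
P'(u) = 12u(u - 3)(u + 2) vanishes at u ∈ {-2, 0, 3}; Q'(v) = 2v + 2 vanishes at v ∈ {-1}.
Local minima of P (where P''>0): P(-2)=-64, P(3)=-189. Local minima of Q: Q(-1)=-1.
So the global minimum of h is P(3) + Q(-1) − 1 = -189 − 1 − 1 = -191, attained at (3, -1).

(3, -1)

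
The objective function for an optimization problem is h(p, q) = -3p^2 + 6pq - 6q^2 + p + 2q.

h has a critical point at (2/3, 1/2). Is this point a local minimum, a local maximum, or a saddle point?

The Hessian of h is constant: H = [[-6, 6], [6, -12]].
det(H) = (-6)·(-12) − 6² = 36.
det(H) > 0 and tr(H) = -18 < 0, so H is negative definite and the point is a local maximum.

local maximum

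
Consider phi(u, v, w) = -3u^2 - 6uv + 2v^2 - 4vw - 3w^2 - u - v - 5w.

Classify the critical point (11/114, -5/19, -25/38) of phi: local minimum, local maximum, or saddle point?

saddle point

The Hessian is constant: H = [[-6, -6, 0], [-6, 4, -4], [0, -4, -6]].
Leading principal minors: Δ₁ = -6, Δ₂ = -60, Δ₃ = 456.
The minors fit neither the all-positive nor the alternating-sign pattern, so H is indefinite: a saddle point.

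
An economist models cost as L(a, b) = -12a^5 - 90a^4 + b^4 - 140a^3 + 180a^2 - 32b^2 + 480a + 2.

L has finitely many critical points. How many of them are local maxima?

L separates as a function of a plus a function of b, so ∇L=0 decouples.
∂L/∂a = -60(a - 1)(a + 1)(a + 2)(a + 4) = 0 at a ∈ {-4, -2, -1, 1}; ∂L/∂b = 4b(b - 4)(b + 4) = 0 at b ∈ {-4, 0, 4}.
The Hessian is diagonal: diag(L_aa, L_bb). Second derivatives: L_aa(-4)=1800, L_aa(-2)=-360, L_aa(-1)=360, L_aa(1)=-1800; L_bb(-4)=128, L_bb(0)=-64, L_bb(4)=128.
Local maxima occur where both diagonal entries negative: (-2, 0), (1, 0). Count: 2.

2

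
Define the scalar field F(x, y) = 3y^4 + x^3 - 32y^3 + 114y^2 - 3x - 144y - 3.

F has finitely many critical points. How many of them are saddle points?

3

F separates as a function of x plus a function of y, so ∇F=0 decouples.
∂F/∂x = 3(x - 1)(x + 1) = 0 at x ∈ {-1, 1}; ∂F/∂y = 12(y - 4)(y - 3)(y - 1) = 0 at y ∈ {1, 3, 4}.
The Hessian is diagonal: diag(F_xx, F_yy). Second derivatives: F_xx(-1)=-6, F_xx(1)=6; F_yy(1)=72, F_yy(3)=-24, F_yy(4)=36.
Saddle points occur where the two diagonal entries have opposite signs: (-1, 1), (-1, 4), (1, 3). Count: 3.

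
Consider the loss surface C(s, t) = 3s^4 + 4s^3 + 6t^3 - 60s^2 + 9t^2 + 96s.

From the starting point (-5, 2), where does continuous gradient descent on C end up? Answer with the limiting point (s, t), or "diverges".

C is separable, so gradient descent decouples: s follows -∂C/∂s, t follows -∂C/∂t.
∂C/∂s = 12(s - 2)(s - 1)(s + 4); at s=-5 this is -504, so s increases.
∂C/∂t = 18t(t + 1); at t=2 this is 108, so t decreases.
s converges to its nearest critical value -4 (a local min of the s-part); t converges to 0. The iterate converges to (-4, 0).

(-4, 0)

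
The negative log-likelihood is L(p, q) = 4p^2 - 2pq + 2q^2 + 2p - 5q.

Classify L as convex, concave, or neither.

convex

L is quadratic, so its Hessian is the constant matrix H = [[8, -2], [-2, 4]].
det(H) = 28, tr(H) = 12.
det(H) > 0 and tr(H) > 0, so H is positive definite everywhere: convex.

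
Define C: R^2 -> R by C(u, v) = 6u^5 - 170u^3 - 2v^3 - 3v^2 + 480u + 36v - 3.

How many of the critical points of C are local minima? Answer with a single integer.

C separates as a function of u plus a function of v, so ∇C=0 decouples.
∂C/∂u = 30(u - 4)(u - 1)(u + 1)(u + 4) = 0 at u ∈ {-4, -1, 1, 4}; ∂C/∂v = -6(v - 2)(v + 3) = 0 at v ∈ {-3, 2}.
The Hessian is diagonal: diag(C_uu, C_vv). Second derivatives: C_uu(-4)=-3600, C_uu(-1)=900, C_uu(1)=-900, C_uu(4)=3600; C_vv(-3)=30, C_vv(2)=-30.
Local minima occur where both diagonal entries positive: (-1, -3), (4, -3). Count: 2.

2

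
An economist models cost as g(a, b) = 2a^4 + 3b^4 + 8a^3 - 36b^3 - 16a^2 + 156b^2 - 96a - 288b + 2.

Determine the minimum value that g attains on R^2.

-350

g(a,b) separates as P(a) + Q(b) + 2, so its minimum is min P + min Q + 2.
P'(a) = 8(a - 2)(a + 2)(a + 3) vanishes at a ∈ {-3, -2, 2}; Q'(b) = 12(b - 4)(b - 3)(b - 2) vanishes at b ∈ {2, 3, 4}.
Local minima of P (where P''>0): P(-3)=90, P(2)=-160. Local minima of Q: Q(2)=-192, Q(4)=-192.
So the global minimum of g is P(2) + Q(2) + 2 = -160 − 192 + 2 = -350, attained at (2, 2).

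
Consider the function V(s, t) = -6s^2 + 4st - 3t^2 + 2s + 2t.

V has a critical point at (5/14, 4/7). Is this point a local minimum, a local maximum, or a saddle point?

The Hessian of V is constant: H = [[-12, 4], [4, -6]].
det(H) = (-12)·(-6) − 4² = 56.
det(H) > 0 and tr(H) = -18 < 0, so H is negative definite and the point is a local maximum.

local maximum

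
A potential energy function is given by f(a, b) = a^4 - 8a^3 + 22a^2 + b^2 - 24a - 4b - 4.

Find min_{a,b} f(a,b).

f(a,b) separates as P(a) + Q(b) − 4, so its minimum is min P + min Q − 4.
P'(a) = 4(a - 3)(a - 2)(a - 1) vanishes at a ∈ {1, 2, 3}; Q'(b) = 2b - 4 vanishes at b ∈ {2}.
Local minima of P (where P''>0): P(1)=-9, P(3)=-9. Local minima of Q: Q(2)=-4.
So the global minimum of f is P(1) + Q(2) − 4 = -9 − 4 − 4 = -17, attained at (1, 2).

-17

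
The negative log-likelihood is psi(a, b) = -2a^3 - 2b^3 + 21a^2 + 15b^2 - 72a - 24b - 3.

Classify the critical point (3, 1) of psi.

The mixed partial ∂²psi/∂a∂b is 0, so the Hessian at any point is diag(psi_aa, psi_bb) = diag(6(-2a + 7), 6(-2b + 5)).
At (3, 1): H = diag(6, 18).
Both eigenvalues are positive, so H is positive definite: a local minimum.

local minimum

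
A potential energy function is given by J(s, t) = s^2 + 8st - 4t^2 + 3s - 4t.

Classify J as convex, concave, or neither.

neither

J is quadratic, so its Hessian is the constant matrix H = [[2, 8], [8, -8]].
det(H) = -80, tr(H) = -6.
det(H) < 0, so H is indefinite: neither convex nor concave.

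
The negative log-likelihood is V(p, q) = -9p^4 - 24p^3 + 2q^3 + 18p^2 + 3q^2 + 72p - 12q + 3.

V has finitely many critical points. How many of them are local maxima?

2

V separates as a function of p plus a function of q, so ∇V=0 decouples.
∂V/∂p = -36(p - 1)(p + 1)(p + 2) = 0 at p ∈ {-2, -1, 1}; ∂V/∂q = 6(q - 1)(q + 2) = 0 at q ∈ {-2, 1}.
The Hessian is diagonal: diag(V_pp, V_qq). Second derivatives: V_pp(-2)=-108, V_pp(-1)=72, V_pp(1)=-216; V_qq(-2)=-18, V_qq(1)=18.
Local maxima occur where both diagonal entries negative: (-2, -2), (1, -2). Count: 2.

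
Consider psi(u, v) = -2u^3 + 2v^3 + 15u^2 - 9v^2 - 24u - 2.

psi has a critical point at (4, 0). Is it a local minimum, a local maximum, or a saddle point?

The mixed partial ∂²psi/∂u∂v is 0, so the Hessian at any point is diag(psi_uu, psi_vv) = diag(6(-2u + 5), 6(2v - 3)).
At (4, 0): H = diag(-18, -18).
Both eigenvalues are negative, so H is negative definite: a local maximum.

local maximum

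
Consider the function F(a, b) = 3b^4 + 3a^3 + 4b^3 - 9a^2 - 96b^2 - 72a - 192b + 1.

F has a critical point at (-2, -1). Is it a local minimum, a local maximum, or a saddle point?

local maximum

The mixed partial ∂²F/∂a∂b is 0, so the Hessian at any point is diag(F_aa, F_bb) = diag(18(a - 1), 12(3b^2 + 2b - 16)).
At (-2, -1): H = diag(-54, -180).
Both eigenvalues are negative, so H is negative definite: a local maximum.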